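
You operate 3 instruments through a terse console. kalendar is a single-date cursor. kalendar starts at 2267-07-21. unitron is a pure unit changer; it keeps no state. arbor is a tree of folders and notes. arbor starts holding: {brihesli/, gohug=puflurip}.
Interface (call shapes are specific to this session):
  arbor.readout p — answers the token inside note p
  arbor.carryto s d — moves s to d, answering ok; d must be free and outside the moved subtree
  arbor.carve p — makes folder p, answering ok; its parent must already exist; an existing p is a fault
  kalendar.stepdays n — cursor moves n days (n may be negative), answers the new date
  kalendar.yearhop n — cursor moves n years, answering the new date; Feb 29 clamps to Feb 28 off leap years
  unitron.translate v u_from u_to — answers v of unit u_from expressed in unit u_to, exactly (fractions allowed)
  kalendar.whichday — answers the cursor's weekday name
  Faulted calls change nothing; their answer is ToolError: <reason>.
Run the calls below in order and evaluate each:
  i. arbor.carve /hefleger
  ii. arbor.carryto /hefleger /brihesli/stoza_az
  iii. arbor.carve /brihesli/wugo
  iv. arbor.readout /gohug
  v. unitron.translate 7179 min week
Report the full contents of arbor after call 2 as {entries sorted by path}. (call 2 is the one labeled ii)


Invoking arbor.carve on /hefleger, yielding ok.
I try arbor.carryto on /hefleger, /brihesli/stoza_az, and observe ok.
I invoke arbor.carve on /brihesli/wugo, which returns ok.
I use arbor.readout on /gohug, → puflurip.
Using unitron.translate on 7179, min, week, — result: 2393/3360.

Answer: {brihesli/, brihesli/stoza_az/, gohug=puflurip}


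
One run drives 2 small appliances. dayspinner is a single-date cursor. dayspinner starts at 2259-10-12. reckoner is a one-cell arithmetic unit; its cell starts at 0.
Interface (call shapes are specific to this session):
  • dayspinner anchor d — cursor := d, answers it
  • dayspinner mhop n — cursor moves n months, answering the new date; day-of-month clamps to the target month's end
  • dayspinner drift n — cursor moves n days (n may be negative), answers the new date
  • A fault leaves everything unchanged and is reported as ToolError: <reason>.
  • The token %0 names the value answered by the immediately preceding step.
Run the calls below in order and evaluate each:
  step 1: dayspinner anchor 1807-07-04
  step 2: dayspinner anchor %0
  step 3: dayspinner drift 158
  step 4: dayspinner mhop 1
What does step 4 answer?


>>> dayspinner anchor d: 1807-07-04
  1807-07-04
>>> dayspinner anchor d: %0
  1807-07-04
>>> dayspinner drift n: 158
  1807-12-09
>>> dayspinner mhop n: 1
  1808-01-09

Answer: 1808-01-09


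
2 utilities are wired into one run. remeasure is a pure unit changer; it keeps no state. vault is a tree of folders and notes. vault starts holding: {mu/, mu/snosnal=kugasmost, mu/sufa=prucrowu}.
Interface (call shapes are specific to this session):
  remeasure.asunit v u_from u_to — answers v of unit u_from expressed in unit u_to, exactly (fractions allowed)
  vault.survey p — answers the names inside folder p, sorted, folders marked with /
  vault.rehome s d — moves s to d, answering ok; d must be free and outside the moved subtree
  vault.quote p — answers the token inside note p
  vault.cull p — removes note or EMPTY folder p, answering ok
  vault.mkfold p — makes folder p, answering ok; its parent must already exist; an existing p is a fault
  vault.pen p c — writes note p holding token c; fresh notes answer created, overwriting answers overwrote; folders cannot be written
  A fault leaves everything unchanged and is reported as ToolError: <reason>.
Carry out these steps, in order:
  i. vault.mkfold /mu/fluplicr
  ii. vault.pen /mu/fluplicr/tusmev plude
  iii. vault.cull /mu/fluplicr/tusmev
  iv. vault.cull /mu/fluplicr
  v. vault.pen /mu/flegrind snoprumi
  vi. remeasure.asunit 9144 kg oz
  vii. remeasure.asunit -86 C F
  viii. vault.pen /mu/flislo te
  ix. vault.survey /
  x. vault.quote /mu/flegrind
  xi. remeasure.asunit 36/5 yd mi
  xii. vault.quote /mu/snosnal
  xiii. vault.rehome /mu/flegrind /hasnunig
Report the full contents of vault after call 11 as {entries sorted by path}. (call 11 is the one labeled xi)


Answer: {mu/, mu/flegrind=snoprumi, mu/flislo=te, mu/snosnal=kugasmost, mu/sufa=prucrowu}

Derivation:
[in] mkfold p: /mu/fluplicr
= ok
[in] pen p: /mu/fluplicr/tusmev c: plude
= created
[in] cull p: /mu/fluplicr/tusmev
= ok
[in] cull p: /mu/fluplicr
= ok
[in] pen p: /mu/flegrind c: snoprumi
= created
[in] asunit v: 9144 u_from: kg u_to: oz
= 14630400000000/45359237
[in] asunit v: -86 u_from: C u_to: F
= -614/5
[in] pen p: /mu/flislo c: te
= created
[in] survey p: /
= [mu/]
[in] quote p: /mu/flegrind
= snoprumi
[in] asunit v: 36/5 u_from: yd u_to: mi
= 9/2200
[in] quote p: /mu/snosnal
= kugasmost
[in] rehome s: /mu/flegrind d: /hasnunig
= ok


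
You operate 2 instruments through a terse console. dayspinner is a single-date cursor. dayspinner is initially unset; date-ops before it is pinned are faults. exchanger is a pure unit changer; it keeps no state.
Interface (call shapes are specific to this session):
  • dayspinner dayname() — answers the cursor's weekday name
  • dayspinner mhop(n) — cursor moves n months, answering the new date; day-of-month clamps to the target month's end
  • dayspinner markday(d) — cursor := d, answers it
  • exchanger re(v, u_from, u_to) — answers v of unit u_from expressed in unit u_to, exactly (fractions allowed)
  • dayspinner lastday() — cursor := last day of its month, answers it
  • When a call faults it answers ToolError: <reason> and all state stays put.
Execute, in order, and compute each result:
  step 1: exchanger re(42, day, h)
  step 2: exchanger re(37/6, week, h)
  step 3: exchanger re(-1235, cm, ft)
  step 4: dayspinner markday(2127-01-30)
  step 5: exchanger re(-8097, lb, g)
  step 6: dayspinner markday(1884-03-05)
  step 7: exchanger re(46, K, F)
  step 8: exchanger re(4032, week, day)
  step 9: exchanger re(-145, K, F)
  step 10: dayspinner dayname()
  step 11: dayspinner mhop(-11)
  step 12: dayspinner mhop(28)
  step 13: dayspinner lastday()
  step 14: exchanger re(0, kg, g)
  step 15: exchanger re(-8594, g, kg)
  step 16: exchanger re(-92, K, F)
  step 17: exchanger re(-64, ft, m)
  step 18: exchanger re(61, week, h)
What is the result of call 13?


! exchanger re(v: 42, u_from: day, u_to: h) == 1008
! exchanger re(v: 37/6, u_from: week, u_to: h) == 1036
! exchanger re(v: -1235, u_from: cm, u_to: ft) == -30875/762
! dayspinner markday(d: 2127-01-30) == 2127-01-30
! exchanger re(v: -8097, u_from: lb, u_to: g) == -367273741989/100000
! dayspinner markday(d: 1884-03-05) == 1884-03-05
! exchanger re(v: 46, u_from: K, u_to: F) == -37687/100
! exchanger re(v: 4032, u_from: week, u_to: day) == 28224
! exchanger re(v: -145, u_from: K, u_to: F) == -72067/100
! dayspinner dayname() == Wednesday
! dayspinner mhop(n: -11) == 1883-04-05
! dayspinner mhop(n: 28) == 1885-08-05
! dayspinner lastday() == 1885-08-31
! exchanger re(v: 0, u_from: kg, u_to: g) == 0
! exchanger re(v: -8594, u_from: g, u_to: kg) == -4297/500
! exchanger re(v: -92, u_from: K, u_to: F) == -62527/100
! exchanger re(v: -64, u_from: ft, u_to: m) == -12192/625
! exchanger re(v: 61, u_from: week, u_to: h) == 10248

Answer: 1885-08-31


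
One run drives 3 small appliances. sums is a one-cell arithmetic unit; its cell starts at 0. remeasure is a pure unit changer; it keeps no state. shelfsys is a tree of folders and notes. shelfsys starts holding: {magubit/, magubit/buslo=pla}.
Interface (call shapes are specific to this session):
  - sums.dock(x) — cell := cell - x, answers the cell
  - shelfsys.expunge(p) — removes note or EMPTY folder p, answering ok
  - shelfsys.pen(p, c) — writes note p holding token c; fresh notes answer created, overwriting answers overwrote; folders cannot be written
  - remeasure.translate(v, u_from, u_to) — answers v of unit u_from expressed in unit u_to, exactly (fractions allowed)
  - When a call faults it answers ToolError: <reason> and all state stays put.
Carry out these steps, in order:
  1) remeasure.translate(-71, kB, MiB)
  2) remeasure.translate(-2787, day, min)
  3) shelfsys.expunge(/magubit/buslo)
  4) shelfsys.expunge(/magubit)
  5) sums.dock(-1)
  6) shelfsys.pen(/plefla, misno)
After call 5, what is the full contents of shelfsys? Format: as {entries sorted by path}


% 1. remeasure.translate(v=-71, u_from=kB, u_to=MiB) -> -8875/131072
% 2. remeasure.translate(v=-2787, u_from=day, u_to=min) -> -4013280
% 3. shelfsys.expunge(p=/magubit/buslo) -> ok
% 4. shelfsys.expunge(p=/magubit) -> ok
% 5. sums.dock(x=-1) -> 1
% 6. shelfsys.pen(p=/plefla, c=misno) -> created

Answer: {}


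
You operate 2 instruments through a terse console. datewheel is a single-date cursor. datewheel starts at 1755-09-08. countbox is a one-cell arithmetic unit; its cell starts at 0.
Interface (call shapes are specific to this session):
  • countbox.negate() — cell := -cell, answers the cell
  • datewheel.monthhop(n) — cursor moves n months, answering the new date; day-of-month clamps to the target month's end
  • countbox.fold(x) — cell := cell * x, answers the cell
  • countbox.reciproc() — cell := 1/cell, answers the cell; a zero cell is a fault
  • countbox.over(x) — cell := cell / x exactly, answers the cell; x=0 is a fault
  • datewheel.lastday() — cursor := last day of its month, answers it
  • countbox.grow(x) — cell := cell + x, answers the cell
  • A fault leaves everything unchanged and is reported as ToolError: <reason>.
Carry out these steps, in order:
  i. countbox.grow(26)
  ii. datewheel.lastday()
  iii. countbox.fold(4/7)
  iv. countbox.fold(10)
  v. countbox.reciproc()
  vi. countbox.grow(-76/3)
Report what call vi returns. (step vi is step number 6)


Answer: -79019/3120

Derivation:
CALL countbox.grow[x: 26]
RET  26
CALL datewheel.lastday[]
RET  1755-09-30
CALL countbox.fold[x: 4/7]
RET  104/7
CALL countbox.fold[x: 10]
RET  1040/7
CALL countbox.reciproc[]
RET  7/1040
CALL countbox.grow[x: -76/3]
RET  -79019/3120


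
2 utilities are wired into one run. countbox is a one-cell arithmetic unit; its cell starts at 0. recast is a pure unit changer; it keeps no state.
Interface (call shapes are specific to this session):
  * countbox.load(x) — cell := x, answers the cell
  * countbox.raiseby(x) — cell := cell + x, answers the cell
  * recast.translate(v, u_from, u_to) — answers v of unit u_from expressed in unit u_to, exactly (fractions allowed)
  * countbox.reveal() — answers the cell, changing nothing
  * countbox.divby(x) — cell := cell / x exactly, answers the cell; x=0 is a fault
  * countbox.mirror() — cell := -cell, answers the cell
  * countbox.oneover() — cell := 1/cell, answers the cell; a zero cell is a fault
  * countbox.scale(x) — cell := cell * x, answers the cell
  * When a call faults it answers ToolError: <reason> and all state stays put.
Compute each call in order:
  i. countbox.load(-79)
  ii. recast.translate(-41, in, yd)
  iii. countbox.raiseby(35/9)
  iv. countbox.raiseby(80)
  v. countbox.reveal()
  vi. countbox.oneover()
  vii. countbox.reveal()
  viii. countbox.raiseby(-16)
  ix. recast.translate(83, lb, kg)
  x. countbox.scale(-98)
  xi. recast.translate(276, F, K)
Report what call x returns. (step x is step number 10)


Answer: 34055/22

Derivation:
% 1. countbox.load(x: -79) == -79
% 2. recast.translate(v: -41, u_from: in, u_to: yd) == -41/36
% 3. countbox.raiseby(x: 35/9) == -676/9
% 4. countbox.raiseby(x: 80) == 44/9
% 5. countbox.reveal() == 44/9
% 6. countbox.oneover() == 9/44
% 7. countbox.reveal() == 9/44
% 8. countbox.raiseby(x: -16) == -695/44
% 9. recast.translate(v: 83, u_from: lb, u_to: kg) == 3764816671/100000000
% 10. countbox.scale(x: -98) == 34055/22
% 11. recast.translate(v: 276, u_from: F, u_to: K) == 73567/180


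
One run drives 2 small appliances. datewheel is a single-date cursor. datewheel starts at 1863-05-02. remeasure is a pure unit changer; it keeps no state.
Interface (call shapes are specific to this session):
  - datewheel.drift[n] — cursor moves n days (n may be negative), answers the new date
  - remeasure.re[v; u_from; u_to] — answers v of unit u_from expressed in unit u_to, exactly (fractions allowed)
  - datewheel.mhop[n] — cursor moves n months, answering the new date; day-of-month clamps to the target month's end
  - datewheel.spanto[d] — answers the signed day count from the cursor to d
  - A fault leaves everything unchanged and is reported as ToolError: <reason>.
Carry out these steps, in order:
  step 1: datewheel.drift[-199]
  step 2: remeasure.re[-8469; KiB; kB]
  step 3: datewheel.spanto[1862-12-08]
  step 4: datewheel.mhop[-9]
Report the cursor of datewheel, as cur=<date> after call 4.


Answer: cur=1862-01-15

Derivation:
→ datewheel.drift(n=-199)
← 1862-10-15
→ remeasure.re(v=-8469, u_from=KiB, u_to=kB)
← -1084032/125
→ datewheel.spanto(d=1862-12-08)
← 54
→ datewheel.mhop(n=-9)
← 1862-01-15


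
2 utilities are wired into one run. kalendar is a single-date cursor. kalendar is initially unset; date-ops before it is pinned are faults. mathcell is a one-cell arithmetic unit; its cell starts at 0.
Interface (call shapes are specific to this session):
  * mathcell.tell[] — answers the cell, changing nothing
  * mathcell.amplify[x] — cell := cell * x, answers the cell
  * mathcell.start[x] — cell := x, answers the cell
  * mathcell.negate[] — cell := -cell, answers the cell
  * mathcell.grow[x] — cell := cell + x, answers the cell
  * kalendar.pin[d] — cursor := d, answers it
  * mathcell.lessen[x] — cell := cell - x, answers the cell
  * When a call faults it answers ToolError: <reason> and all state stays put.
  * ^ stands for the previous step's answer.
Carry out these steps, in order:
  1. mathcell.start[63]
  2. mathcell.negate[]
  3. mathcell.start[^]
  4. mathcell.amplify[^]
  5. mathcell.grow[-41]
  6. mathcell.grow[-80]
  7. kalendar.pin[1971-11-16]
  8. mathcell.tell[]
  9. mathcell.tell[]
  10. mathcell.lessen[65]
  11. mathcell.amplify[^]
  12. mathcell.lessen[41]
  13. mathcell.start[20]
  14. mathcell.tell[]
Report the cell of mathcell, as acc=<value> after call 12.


// mathcell.start(x='63') ~> 63
// mathcell.negate() ~> -63
// mathcell.start(x='^') ~> -63
// mathcell.amplify(x='^') ~> 3969
// mathcell.grow(x='-41') ~> 3928
// mathcell.grow(x='-80') ~> 3848
// kalendar.pin(d='1971-11-16') ~> 1971-11-16
// mathcell.tell() ~> 3848
// mathcell.tell() ~> 3848
// mathcell.lessen(x='65') ~> 3783
// mathcell.amplify(x='^') ~> 14311089
// mathcell.lessen(x='41') ~> 14311048
// mathcell.start(x='20') ~> 20
// mathcell.tell() ~> 20

Answer: acc=14311048


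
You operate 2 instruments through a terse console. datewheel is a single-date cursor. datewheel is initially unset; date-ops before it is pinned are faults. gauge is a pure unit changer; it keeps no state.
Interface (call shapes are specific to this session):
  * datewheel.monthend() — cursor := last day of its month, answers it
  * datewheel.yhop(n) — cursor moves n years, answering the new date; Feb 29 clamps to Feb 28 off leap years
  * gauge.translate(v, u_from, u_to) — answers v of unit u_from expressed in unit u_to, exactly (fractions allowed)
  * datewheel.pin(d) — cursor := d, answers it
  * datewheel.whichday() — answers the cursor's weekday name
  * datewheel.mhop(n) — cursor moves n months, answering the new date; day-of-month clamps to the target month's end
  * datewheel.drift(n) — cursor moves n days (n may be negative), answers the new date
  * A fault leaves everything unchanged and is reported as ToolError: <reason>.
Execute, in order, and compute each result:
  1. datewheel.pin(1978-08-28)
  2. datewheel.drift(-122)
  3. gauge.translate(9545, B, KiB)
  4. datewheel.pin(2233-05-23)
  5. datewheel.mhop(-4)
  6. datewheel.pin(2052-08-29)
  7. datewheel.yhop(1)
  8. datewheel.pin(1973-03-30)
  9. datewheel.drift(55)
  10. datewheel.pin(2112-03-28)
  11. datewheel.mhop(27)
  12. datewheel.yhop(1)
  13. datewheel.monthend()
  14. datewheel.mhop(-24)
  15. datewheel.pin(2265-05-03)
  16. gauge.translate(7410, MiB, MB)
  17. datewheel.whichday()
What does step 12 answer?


Using datewheel.pin using d=1978-08-28, yielding 1978-08-28.
I try datewheel.drift using n=-122, which returns 1978-04-28.
Calling gauge.translate using v=9545, u_from=B, u_to=KiB, yielding 9545/1024.
Then datewheel.pin using d=2233-05-23, giving 2233-05-23.
I call datewheel.mhop using n=-4, — result: 2233-01-23.
Then datewheel.pin using d=2052-08-29, and get 2052-08-29.
Calling datewheel.yhop using n=1, which returns 2053-08-29.
I try datewheel.pin using d=1973-03-30, giving 1973-03-30.
Now I run datewheel.drift using n=55, yielding 1973-05-24.
Next I call datewheel.pin using d=2112-03-28, yielding 2112-03-28.
I try datewheel.mhop using n=27: 2114-06-28.
Now I run datewheel.yhop using n=1: 2115-06-28.
Next I call datewheel.monthend, giving 2115-06-30.
Next I call datewheel.mhop using n=-24, which returns 2113-06-30.
Calling datewheel.pin using d=2265-05-03, giving 2265-05-03.
Now I run gauge.translate using v=7410, u_from=MiB, u_to=MB, giving 24281088/3125.
I invoke datewheel.whichday, → Wednesday.

Answer: 2115-06-28


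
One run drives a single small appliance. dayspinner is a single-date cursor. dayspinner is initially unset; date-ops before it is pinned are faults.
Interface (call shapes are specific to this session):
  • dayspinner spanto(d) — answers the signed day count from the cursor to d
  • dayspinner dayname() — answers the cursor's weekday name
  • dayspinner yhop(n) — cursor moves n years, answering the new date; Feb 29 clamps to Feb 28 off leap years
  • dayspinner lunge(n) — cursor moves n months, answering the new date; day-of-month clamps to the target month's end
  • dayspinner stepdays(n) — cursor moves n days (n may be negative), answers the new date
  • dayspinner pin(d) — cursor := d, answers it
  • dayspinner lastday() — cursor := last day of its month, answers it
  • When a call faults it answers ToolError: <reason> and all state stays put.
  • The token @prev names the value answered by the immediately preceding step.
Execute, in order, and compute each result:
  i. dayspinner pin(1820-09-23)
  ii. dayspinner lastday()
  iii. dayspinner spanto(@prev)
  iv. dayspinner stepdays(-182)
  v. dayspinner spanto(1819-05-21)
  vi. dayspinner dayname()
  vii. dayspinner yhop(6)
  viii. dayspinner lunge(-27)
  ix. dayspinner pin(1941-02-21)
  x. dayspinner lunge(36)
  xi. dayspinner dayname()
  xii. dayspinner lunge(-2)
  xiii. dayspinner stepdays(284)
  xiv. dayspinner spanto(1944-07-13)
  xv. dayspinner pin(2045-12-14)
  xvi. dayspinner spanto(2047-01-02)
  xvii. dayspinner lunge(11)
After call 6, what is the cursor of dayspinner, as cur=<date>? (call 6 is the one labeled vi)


Answer: cur=1820-04-01

Derivation:
Act: dayspinner pin[1820-09-23]
Obs: 1820-09-23
Act: dayspinner lastday[]
Obs: 1820-09-30
Act: dayspinner spanto[@prev]
Obs: 0
Act: dayspinner stepdays[-182]
Obs: 1820-04-01
Act: dayspinner spanto[1819-05-21]
Obs: -316
Act: dayspinner dayname[]
Obs: Saturday
Act: dayspinner yhop[6]
Obs: 1826-04-01
Act: dayspinner lunge[-27]
Obs: 1824-01-01
Act: dayspinner pin[1941-02-21]
Obs: 1941-02-21
Act: dayspinner lunge[36]
Obs: 1944-02-21
Act: dayspinner dayname[]
Obs: Monday
Act: dayspinner lunge[-2]
Obs: 1943-12-21
Act: dayspinner stepdays[284]
Obs: 1944-09-30
Act: dayspinner spanto[1944-07-13]
Obs: -79
Act: dayspinner pin[2045-12-14]
Obs: 2045-12-14
Act: dayspinner spanto[2047-01-02]
Obs: 384
Act: dayspinner lunge[11]
Obs: 2046-11-14


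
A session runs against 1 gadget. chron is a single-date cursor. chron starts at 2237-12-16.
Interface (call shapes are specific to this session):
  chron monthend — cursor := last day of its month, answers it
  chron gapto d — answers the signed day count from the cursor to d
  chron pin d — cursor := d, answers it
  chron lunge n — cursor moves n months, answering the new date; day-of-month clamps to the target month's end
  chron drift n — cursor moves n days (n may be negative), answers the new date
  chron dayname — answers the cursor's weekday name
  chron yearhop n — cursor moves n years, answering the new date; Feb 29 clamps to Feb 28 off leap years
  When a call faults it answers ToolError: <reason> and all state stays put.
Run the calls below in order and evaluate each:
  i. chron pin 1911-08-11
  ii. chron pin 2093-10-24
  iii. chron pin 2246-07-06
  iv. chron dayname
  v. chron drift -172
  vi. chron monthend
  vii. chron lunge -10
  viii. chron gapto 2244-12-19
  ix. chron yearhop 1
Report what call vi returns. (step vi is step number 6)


·→ chron pin(d→1911-08-11)
·← 1911-08-11
·→ chron pin(d→2093-10-24)
·← 2093-10-24
·→ chron pin(d→2246-07-06)
·← 2246-07-06
·→ chron dayname()
·← Monday
·→ chron drift(n→-172)
·← 2246-01-15
·→ chron monthend()
·← 2246-01-31
·→ chron lunge(n→-10)
·← 2245-03-31
·→ chron gapto(d→2244-12-19)
·← -102
·→ chron yearhop(n→1)
·← 2246-03-31

Answer: 2246-01-31


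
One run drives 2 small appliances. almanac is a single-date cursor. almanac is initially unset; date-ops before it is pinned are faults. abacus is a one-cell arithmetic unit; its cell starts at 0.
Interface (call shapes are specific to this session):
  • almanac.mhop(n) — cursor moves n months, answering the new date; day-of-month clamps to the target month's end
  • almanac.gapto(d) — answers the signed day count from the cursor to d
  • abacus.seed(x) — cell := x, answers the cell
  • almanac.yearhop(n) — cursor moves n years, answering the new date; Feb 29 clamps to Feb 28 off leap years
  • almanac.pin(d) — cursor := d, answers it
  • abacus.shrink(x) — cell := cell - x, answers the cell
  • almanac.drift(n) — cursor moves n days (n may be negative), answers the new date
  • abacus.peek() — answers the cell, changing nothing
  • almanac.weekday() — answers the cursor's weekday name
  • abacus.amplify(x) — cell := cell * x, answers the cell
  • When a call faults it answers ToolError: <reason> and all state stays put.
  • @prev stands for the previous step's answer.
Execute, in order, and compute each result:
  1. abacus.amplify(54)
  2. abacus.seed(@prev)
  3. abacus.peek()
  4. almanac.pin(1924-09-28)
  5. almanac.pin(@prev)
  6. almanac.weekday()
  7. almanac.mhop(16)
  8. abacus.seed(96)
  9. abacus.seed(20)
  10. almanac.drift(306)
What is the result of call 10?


I try abacus.amplify(x: 54), — result: 0.
Then abacus.seed(x: @prev), yielding 0.
I try abacus.peek(), and get 0.
I use almanac.pin(d: 1924-09-28), — result: 1924-09-28.
Invoking almanac.pin(d: @prev), and see 1924-09-28.
Calling almanac.weekday(), and see Sunday.
Invoking almanac.mhop(n: 16), which returns 1926-01-28.
I use abacus.seed(x: 96), which returns 96.
Next I call abacus.seed(x: 20), and see 20.
I try almanac.drift(n: 306), yielding 1926-11-30.

Answer: 1926-11-30


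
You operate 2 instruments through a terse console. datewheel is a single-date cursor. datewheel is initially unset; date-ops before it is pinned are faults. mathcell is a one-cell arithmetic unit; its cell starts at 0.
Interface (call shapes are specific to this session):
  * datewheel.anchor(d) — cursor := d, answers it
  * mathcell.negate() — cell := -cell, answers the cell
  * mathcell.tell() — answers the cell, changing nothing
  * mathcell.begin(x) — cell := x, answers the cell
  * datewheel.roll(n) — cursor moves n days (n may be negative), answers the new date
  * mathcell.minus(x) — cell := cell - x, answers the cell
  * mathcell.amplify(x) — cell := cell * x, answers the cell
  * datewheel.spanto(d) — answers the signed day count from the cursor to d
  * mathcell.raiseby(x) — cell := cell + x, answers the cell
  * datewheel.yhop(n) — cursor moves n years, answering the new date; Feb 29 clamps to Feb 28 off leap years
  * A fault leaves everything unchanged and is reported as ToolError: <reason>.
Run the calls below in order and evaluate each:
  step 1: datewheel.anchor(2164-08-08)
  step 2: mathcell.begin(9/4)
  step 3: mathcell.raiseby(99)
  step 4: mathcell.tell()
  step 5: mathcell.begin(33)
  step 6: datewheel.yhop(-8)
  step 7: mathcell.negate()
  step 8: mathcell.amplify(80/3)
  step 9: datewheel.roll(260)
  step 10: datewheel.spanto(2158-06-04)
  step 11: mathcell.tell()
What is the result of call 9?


# anchor(d: 2164-08-08) : 2164-08-08
# begin(x: 9/4) : 9/4
# raiseby(x: 99) : 405/4
# tell() : 405/4
# begin(x: 33) : 33
# yhop(n: -8) : 2156-08-08
# negate() : -33
# amplify(x: 80/3) : -880
# roll(n: 260) : 2157-04-25
# spanto(d: 2158-06-04) : 405
# tell() : -880

Answer: 2157-04-25


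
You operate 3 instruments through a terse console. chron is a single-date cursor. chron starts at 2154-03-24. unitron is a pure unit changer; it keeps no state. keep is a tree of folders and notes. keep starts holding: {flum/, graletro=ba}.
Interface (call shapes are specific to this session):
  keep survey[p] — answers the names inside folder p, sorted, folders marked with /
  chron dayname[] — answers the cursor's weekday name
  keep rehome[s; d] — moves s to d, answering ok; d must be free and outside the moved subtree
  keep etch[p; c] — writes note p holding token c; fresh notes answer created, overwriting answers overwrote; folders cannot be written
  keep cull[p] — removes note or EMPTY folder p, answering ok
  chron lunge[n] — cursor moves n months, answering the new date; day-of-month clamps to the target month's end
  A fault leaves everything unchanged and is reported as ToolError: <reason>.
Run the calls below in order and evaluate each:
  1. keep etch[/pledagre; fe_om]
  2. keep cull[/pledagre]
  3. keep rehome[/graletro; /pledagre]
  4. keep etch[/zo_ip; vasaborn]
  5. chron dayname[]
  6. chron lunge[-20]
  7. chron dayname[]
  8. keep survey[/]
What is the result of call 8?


% keep etch p='/pledagre' c='fe_om'
[out] created
% keep cull p='/pledagre'
[out] ok
% keep rehome s='/graletro' d='/pledagre'
[out] ok
% keep etch p='/zo_ip' c='vasaborn'
[out] created
% chron dayname
[out] Sunday
% chron lunge n='-20'
[out] 2152-07-24
% chron dayname
[out] Monday
% keep survey p='/'
[out] [flum/, pledagre, zo_ip]

Answer: [flum/, pledagre, zo_ip]


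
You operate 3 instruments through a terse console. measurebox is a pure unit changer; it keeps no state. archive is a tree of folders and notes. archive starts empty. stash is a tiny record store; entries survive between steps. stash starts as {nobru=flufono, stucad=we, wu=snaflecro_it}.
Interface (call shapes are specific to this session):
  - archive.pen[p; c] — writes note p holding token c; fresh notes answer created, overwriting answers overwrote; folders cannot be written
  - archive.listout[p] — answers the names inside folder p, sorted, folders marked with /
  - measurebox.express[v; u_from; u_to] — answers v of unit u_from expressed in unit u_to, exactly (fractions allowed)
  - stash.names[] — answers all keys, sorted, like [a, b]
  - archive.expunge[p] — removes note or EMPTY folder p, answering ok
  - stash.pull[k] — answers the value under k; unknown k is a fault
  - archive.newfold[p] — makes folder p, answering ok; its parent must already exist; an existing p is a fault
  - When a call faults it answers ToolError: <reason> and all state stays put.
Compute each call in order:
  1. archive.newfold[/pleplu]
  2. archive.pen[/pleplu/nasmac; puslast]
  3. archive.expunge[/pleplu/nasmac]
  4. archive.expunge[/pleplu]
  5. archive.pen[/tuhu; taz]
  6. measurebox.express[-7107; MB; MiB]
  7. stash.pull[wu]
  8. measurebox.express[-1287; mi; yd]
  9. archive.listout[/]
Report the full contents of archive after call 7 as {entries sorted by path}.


Answer: {tuhu=taz}

Derivation:
;; archive.newfold(/pleplu) == ok
;; archive.pen(/pleplu/nasmac, puslast) == created
;; archive.expunge(/pleplu/nasmac) == ok
;; archive.expunge(/pleplu) == ok
;; archive.pen(/tuhu, taz) == created
;; measurebox.express(-7107, MB, MiB) == -111046875/16384
;; stash.pull(wu) == snaflecro_it
;; measurebox.express(-1287, mi, yd) == -2265120
;; archive.listout(/) == [tuhu]


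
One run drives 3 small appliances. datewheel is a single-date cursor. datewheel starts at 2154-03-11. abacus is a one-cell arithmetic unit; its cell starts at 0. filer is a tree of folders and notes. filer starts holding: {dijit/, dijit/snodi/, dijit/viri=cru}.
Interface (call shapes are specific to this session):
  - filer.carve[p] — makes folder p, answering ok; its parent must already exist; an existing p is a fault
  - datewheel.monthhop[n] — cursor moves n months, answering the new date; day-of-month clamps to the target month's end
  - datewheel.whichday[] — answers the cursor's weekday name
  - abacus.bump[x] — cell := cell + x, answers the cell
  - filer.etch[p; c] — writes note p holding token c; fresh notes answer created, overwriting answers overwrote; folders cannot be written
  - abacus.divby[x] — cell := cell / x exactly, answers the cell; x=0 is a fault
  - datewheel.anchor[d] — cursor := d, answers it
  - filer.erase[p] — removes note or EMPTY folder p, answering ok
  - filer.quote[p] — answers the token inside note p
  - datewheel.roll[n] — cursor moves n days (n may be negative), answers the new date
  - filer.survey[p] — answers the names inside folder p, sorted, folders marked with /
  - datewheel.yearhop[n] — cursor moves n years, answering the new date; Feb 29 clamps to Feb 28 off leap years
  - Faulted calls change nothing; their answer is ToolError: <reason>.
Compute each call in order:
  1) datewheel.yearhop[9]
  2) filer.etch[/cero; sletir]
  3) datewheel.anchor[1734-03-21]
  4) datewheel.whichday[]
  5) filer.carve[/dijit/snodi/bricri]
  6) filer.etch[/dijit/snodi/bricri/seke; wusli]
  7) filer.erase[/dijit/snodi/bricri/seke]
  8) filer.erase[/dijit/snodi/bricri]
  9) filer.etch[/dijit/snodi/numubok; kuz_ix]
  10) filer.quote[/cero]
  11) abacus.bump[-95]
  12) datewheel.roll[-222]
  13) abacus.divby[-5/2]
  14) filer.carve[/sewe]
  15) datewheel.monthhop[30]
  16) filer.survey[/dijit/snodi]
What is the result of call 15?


Calling datewheel.yearhop with 9, which returns 2163-03-11.
Now I run filer.etch with /cero, sletir, and get created.
Invoking datewheel.anchor with 1734-03-21, → 1734-03-21.
Next I call datewheel.whichday(), and see Sunday.
Using filer.carve with /dijit/snodi/bricri, giving ok.
Using filer.etch with /dijit/snodi/bricri/seke, wusli, — result: created.
Now I run filer.erase with /dijit/snodi/bricri/seke, yielding ok.
I run filer.erase with /dijit/snodi/bricri, → ok.
Calling filer.etch with /dijit/snodi/numubok, kuz_ix, and observe created.
Calling filer.quote with /cero, giving sletir.
Next I call abacus.bump with -95, and get -95.
Next I call datewheel.roll with -222, giving 1733-08-11.
Now I run abacus.divby with -5/2, which returns 38.
I call filer.carve with /sewe, → ok.
I run datewheel.monthhop with 30, — result: 1736-02-11.
Using filer.survey with /dijit/snodi, and get [numubok].

Answer: 1736-02-11


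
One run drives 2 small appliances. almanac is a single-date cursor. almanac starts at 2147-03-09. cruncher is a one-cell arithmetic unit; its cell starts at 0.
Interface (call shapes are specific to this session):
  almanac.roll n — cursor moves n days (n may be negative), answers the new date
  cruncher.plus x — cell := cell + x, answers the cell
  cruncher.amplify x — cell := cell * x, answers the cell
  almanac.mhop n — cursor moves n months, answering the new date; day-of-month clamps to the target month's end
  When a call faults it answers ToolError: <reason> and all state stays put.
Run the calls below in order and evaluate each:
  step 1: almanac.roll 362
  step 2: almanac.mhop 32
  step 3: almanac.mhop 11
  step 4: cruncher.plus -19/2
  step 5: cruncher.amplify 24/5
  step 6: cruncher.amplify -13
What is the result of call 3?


Act: almanac.roll[n→362]
Obs: 2148-03-05
Act: almanac.mhop[n→32]
Obs: 2150-11-05
Act: almanac.mhop[n→11]
Obs: 2151-10-05
Act: cruncher.plus[x→-19/2]
Obs: -19/2
Act: cruncher.amplify[x→24/5]
Obs: -228/5
Act: cruncher.amplify[x→-13]
Obs: 2964/5

Answer: 2151-10-05


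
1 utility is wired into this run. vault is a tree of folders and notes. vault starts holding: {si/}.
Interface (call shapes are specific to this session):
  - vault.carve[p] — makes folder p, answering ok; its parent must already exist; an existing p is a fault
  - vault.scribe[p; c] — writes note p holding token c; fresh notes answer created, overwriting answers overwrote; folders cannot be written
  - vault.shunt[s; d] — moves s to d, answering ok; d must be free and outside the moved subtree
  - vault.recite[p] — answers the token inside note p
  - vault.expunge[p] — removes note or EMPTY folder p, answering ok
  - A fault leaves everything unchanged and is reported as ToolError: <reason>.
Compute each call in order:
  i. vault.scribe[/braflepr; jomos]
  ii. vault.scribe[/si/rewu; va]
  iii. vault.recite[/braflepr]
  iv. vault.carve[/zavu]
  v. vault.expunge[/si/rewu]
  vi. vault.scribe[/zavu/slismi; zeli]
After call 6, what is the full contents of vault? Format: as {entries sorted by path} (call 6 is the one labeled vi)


% vault.scribe /braflepr jomos
= created
% vault.scribe /si/rewu va
= created
% vault.recite /braflepr
= jomos
% vault.carve /zavu
= ok
% vault.expunge /si/rewu
= ok
% vault.scribe /zavu/slismi zeli
= created

Answer: {braflepr=jomos, si/, zavu/, zavu/slismi=zeli}


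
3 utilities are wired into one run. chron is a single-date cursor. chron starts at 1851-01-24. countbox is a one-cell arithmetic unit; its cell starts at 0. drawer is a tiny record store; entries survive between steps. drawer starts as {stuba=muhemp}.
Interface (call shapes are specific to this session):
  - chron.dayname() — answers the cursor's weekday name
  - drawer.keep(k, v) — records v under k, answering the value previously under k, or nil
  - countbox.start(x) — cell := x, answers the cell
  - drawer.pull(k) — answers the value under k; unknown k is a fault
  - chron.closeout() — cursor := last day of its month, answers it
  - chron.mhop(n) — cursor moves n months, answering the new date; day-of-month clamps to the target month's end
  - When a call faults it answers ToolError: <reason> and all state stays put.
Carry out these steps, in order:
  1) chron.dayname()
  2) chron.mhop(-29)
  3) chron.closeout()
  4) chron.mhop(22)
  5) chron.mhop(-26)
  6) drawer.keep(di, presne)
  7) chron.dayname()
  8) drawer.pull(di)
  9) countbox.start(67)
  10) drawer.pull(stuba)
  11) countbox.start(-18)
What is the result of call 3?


>> dayname()
<< Friday
>> mhop(n→-29)
<< 1848-08-24
>> closeout()
<< 1848-08-31
>> mhop(n→22)
<< 1850-06-30
>> mhop(n→-26)
<< 1848-04-30
>> keep(k→di, v→presne)
<< nil
>> dayname()
<< Sunday
>> pull(k→di)
<< presne
>> start(x→67)
<< 67
>> pull(k→stuba)
<< muhemp
>> start(x→-18)
<< -18

Answer: 1848-08-31


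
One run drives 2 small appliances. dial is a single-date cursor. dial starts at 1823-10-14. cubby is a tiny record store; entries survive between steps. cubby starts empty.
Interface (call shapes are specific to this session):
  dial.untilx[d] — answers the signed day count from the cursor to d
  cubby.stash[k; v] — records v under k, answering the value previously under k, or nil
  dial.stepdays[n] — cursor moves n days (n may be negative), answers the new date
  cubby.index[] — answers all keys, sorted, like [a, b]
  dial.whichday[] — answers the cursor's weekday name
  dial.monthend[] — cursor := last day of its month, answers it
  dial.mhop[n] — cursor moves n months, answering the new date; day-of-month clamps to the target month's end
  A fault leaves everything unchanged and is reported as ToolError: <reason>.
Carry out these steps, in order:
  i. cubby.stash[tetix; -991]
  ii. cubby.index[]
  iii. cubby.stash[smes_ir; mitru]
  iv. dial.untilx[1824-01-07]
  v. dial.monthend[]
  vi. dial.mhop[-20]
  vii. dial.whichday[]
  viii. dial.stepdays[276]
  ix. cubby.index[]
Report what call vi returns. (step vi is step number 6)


Answer: 1822-02-28

Derivation:
# cubby.stash(k=tetix, v=-991) : nil
# cubby.index() : [tetix]
# cubby.stash(k=smes_ir, v=mitru) : nil
# dial.untilx(d=1824-01-07) : 85
# dial.monthend() : 1823-10-31
# dial.mhop(n=-20) : 1822-02-28
# dial.whichday() : Thursday
# dial.stepdays(n=276) : 1822-12-01
# cubby.index() : [smes_ir, tetix]


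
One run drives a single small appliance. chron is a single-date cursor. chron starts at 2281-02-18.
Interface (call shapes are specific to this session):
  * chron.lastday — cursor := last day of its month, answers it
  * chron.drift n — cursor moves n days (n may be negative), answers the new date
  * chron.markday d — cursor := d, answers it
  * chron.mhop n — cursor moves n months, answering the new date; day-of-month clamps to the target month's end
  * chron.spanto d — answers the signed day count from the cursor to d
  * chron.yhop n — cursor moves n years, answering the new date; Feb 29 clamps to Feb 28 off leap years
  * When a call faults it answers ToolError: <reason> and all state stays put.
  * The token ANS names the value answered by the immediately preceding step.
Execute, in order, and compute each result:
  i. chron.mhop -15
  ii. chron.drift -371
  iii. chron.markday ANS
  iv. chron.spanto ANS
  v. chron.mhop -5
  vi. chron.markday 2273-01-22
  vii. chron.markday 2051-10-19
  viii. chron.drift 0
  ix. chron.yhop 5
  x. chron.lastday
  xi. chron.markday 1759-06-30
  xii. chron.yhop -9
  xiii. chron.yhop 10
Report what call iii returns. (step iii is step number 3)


Using chron.mhop with -15, and get 2279-11-18.
Calling chron.drift with -371: 2278-11-12.
Then chron.markday with ANS, giving 2278-11-12.
Then chron.spanto with ANS, which returns 0.
Calling chron.mhop with -5, which returns 2278-06-12.
Then chron.markday with 2273-01-22, and see 2273-01-22.
Now I run chron.markday with 2051-10-19, and observe 2051-10-19.
Then chron.drift with 0, — result: 2051-10-19.
Calling chron.yhop with 5, which returns 2056-10-19.
Then chron.lastday(), giving 2056-10-31.
I invoke chron.markday with 1759-06-30, giving 1759-06-30.
I invoke chron.yhop with -9, — result: 1750-06-30.
Then chron.yhop with 10, giving 1760-06-30.

Answer: 2278-11-12


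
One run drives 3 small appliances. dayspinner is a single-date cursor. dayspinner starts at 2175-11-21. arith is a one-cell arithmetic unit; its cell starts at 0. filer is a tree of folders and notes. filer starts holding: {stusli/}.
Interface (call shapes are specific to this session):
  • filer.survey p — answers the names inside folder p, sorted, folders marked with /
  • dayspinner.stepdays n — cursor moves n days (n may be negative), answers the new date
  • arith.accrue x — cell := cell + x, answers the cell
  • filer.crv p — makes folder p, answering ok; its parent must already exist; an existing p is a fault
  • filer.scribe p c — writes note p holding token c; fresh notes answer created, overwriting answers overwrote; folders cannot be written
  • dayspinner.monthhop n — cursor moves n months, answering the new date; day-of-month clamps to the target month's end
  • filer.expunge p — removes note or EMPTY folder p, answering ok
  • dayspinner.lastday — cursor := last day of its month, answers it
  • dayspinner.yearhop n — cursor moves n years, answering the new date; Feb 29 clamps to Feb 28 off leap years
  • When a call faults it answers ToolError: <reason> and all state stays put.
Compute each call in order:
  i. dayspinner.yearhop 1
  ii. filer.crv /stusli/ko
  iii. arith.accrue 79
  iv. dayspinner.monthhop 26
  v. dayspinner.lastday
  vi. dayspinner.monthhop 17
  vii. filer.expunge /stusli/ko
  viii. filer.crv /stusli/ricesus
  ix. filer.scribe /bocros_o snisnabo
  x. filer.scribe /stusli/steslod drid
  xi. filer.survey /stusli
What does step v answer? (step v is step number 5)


-> yearhop(n=1)
<- 2176-11-21
-> crv(p=/stusli/ko)
<- ok
-> accrue(x=79)
<- 79
-> monthhop(n=26)
<- 2179-01-21
-> lastday()
<- 2179-01-31
-> monthhop(n=17)
<- 2180-06-30
-> expunge(p=/stusli/ko)
<- ok
-> crv(p=/stusli/ricesus)
<- ok
-> scribe(p=/bocros_o, c=snisnabo)
<- created
-> scribe(p=/stusli/steslod, c=drid)
<- created
-> survey(p=/stusli)
<- [ricesus/, steslod]

Answer: 2179-01-31
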